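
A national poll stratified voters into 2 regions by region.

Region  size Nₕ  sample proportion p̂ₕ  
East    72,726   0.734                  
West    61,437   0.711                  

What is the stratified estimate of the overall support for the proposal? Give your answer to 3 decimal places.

Wₕ = Nₕ/N with N = 134163: 0.5421, 0.4579.
p̂_st = 0.5421·0.734 + 0.4579·0.711 ≈ 0.72347... → 0.723.

0.723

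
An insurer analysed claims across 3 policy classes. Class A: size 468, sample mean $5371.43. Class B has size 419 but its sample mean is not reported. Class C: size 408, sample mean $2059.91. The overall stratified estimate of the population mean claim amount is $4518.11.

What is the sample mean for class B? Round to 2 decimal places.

Σ Nₕx̄ₕ = N·μ, so 419·x̄_B = 1295·4518.11 − (468·5371.43 + 408·2059.91).
= 5850952.45 − 3354272.52 = 2496679.93.
x̄_B = 2496679.93 / 419 = 5958.6633... → 5958.66.

5958.66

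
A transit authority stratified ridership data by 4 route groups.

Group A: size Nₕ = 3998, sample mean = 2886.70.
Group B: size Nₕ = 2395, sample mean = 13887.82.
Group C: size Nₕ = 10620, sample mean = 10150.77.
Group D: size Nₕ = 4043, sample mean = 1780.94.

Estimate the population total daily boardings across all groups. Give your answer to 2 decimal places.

159803873.32

A: 3998·2886.70 = 11541026.6
B: 2395·13887.82 = 33261328.9
C: 10620·10150.77 = 107801177.4
D: 4043·1780.94 = 7200340.42
τ̂ = Σ Nₕx̄ₕ = 159803873.32.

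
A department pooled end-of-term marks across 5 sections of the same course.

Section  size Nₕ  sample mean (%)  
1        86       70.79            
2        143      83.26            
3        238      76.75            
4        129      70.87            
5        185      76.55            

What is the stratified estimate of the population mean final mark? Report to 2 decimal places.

76.27

N = 86 + 143 + 238 + 129 + 185 = 781.
Weight each subgroup mean by Nₕ/N and sum.
Σ Nₕx̄ₕ = 86·70.79 + 143·83.26 + 238·76.75 + 129·70.87 + 185·76.55 = 6087.94 + 11906.18 + 18266.5 + 9142.23 + 14161.75 = 59564.6.
Divide by N: 59564.6 / 781 = 76.2671... → 76.27.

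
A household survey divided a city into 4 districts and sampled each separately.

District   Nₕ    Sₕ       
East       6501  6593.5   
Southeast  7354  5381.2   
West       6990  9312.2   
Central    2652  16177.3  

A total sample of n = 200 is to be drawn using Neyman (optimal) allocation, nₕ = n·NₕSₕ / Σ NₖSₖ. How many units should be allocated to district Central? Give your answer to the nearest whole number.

East: NₕSₕ = 6501·6593.5 = 42864343.5
Southeast: NₕSₕ = 7354·5381.2 = 39573344.8
West: NₕSₕ = 6990·9312.2 = 65092278
Central: NₕSₕ = 2652·16177.3 = 42902199.6
Σ NₕSₕ = 190432165.9.
n_Central = 200·42902199.6/190432165.9 = 45.058... → 45.

45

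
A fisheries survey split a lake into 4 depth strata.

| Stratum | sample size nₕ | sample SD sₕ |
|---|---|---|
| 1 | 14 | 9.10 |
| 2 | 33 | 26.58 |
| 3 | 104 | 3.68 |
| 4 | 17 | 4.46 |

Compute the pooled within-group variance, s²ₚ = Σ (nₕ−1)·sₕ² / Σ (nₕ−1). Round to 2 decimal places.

1: (14−1)·9.10² = 13·82.81 = 1076.53
2: (33−1)·26.58² = 32·706.4964 = 22607.8848
3: (104−1)·3.68² = 103·13.5424 = 1394.8672
4: (17−1)·4.46² = 16·19.8916 = 318.2656
Numerator = 25397.5476; denominator = Σ(nₕ−1) = 164.
s²ₚ = 25397.5476/164 = 154.8631... → 154.86.

154.86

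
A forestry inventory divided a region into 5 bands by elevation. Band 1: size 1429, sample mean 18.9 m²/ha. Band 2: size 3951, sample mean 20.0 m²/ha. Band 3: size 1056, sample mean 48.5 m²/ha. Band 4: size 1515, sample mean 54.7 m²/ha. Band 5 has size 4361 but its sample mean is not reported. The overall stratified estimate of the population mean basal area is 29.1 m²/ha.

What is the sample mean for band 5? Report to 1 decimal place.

Σ Nₕx̄ₕ = N·μ, so 4361·x̄_5 = 12312·29.1 − (1429·18.9 + 3951·20.0 + 1056·48.5 + 1515·54.7).
= 358279.2 − 240114.6 = 118164.6.
x̄_5 = 118164.6 / 4361 = 27.096... → 27.1.

27.1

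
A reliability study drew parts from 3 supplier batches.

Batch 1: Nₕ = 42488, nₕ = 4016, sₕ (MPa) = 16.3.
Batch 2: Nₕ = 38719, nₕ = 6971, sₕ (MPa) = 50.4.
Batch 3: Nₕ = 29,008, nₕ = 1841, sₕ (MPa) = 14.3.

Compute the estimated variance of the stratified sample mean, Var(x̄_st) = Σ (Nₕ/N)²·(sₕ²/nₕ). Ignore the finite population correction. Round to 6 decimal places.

0.062497

N = 110215. Term for each stratum: Wₕ²sₕ²/nₕ.
Var(x̄_st) = 0.009831792 + 0.044971031 + 0.007694359 = 0.062497182 → 0.062497.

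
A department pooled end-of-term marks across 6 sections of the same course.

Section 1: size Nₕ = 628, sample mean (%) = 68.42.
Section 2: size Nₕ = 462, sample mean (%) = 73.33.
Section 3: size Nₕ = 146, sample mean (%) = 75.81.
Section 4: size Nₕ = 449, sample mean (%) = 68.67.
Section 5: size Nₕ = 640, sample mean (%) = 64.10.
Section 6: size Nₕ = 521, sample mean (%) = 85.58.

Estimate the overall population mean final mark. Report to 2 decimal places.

71.81

x̄_st = (Σ Nₕx̄ₕ) / (Σ Nₕ) = (628·68.42 + 462·73.33 + 146·75.81 + 449·68.67 + 640·64.10 + 521·85.58) / 2846
= 204358.49 / 2846 = 71.8055... → 71.81.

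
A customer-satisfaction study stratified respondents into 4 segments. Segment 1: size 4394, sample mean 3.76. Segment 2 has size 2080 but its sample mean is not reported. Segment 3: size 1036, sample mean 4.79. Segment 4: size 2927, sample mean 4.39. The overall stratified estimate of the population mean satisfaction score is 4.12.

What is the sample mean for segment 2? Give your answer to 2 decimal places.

4.17

Σ Nₕx̄ₕ = N·μ, so 2080·x̄_2 = 10437·4.12 − (4394·3.76 + 1036·4.79 + 2927·4.39).
= 43000.44 − 34333.41 = 8667.03.
x̄_2 = 8667.03 / 2080 = 4.1668... → 4.17.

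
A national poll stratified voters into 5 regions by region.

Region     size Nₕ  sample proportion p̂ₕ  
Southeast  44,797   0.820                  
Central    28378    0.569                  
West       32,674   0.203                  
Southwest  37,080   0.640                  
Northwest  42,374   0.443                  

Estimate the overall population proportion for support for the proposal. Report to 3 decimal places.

N = 44797 + 28378 + 32674 + 37080 + 42374 = 185303.
Overall proportion = Σ (Nₕ/N)·p̂ₕ.
Σ Nₕp̂ₕ = 36733.54 + 16147.082 + 6632.822 + 23731.2 + 18771.682 = 102016.326.
102016.326 / 185303 = 0.55054... → 0.551.

0.551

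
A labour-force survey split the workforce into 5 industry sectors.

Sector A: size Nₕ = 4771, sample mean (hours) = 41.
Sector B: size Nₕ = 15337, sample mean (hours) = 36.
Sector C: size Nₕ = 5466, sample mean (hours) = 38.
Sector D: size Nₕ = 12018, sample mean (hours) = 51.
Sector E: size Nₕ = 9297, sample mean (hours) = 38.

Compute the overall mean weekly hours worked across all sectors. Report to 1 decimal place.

N = 4771 + 15337 + 5466 + 12018 + 9297 = 46889.
Weight each subgroup mean by Nₕ/N and sum.
Σ Nₕx̄ₕ = 4771·41 + 15337·36 + 5466·38 + 12018·51 + 9297·38 = 195611 + 552132 + 207708 + 612918 + 353286 = 1921655.
Divide by N: 1921655 / 46889 = 40.983... → 41.0.

41.0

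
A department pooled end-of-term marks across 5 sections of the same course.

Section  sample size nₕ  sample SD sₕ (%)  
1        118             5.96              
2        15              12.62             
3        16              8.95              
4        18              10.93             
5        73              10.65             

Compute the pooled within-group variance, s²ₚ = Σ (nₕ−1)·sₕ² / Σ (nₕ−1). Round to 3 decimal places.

75.679

Degrees of freedom: 117 + 14 + 15 + 17 + 72 = 235.
Σ(nₕ−1)sₕ² = 117·35.5216 + 14·159.2644 + 15·80.1025 + 17·119.4649 + 72·113.4225 = 17784.5896.
s²ₚ = 17784.5896 / 235 = 75.67910... → 75.679.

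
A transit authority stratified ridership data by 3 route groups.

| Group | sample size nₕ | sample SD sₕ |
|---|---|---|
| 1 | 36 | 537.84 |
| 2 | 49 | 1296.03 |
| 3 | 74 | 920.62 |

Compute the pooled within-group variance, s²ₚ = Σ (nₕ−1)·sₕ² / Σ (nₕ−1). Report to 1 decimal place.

978335.4

Degrees of freedom: 35 + 48 + 73 = 156.
Σ(nₕ−1)sₕ² = 35·289271.8656 + 48·1679693.7609 + 73·847541.1844 = 152620322.2804.
s²ₚ = 152620322.2804 / 156 = 978335.399... → 978335.4.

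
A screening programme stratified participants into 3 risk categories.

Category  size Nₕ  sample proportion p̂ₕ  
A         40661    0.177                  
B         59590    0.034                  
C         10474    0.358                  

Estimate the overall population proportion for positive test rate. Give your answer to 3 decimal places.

N = 40661 + 59590 + 10474 = 110725.
Overall proportion = Σ (Nₕ/N)·p̂ₕ.
Σ Nₕp̂ₕ = 7196.997 + 2026.06 + 3749.692 = 12972.749.
12972.749 / 110725 = 0.11716... → 0.117.

0.117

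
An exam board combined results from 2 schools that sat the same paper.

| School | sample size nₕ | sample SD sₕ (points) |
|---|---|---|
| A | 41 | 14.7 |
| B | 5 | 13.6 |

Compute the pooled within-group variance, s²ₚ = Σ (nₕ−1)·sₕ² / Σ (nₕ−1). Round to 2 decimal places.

213.26

Degrees of freedom: 40 + 4 = 44.
Σ(nₕ−1)sₕ² = 40·216.09 + 4·184.96 = 9383.44.
s²ₚ = 9383.44 / 44 = 213.26 → 213.26.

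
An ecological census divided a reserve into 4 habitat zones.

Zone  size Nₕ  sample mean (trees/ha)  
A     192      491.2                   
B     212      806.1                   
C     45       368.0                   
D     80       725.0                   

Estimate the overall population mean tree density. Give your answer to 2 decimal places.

N = 192 + 212 + 45 + 80 = 529.
Overall mean = Σ (Nₕ/N)·x̄ₕ — weight by population share, not a simple average.
Σ Nₕx̄ₕ = 192·491.2 + 212·806.1 + 45·368.0 + 80·725.0 = 94310.4 + 170893.2 + 16560 + 58000 = 339763.6.
Divide by N: 339763.6 / 529 = 642.2752... → 642.28.

642.28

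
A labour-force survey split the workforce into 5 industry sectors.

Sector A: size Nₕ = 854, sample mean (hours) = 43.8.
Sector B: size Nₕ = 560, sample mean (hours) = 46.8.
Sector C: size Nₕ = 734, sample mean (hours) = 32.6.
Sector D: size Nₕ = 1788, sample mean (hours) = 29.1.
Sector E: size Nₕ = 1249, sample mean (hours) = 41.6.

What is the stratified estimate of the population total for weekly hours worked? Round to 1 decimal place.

A: 854·43.8 = 37405.2
B: 560·46.8 = 26208
C: 734·32.6 = 23928.4
D: 1788·29.1 = 52030.8
E: 1249·41.6 = 51958.4
τ̂ = Σ Nₕx̄ₕ = 191530.8.

191530.8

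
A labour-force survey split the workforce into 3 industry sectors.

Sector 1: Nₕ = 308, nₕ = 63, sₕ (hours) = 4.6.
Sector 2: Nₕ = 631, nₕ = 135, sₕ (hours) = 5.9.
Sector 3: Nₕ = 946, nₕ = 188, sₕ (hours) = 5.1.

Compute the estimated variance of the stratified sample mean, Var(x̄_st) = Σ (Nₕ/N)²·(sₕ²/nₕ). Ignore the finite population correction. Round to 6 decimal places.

N = 1885. Term for each stratum: Wₕ²sₕ²/nₕ.
Var(x̄_st) = 0.008967138 + 0.028893907 + 0.034845128 = 0.072706172 → 0.072706.

0.072706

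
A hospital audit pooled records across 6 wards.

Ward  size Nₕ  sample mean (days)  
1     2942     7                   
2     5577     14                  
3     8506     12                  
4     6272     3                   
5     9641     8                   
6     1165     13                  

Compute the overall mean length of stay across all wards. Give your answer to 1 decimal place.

9.1

N = 2942 + 5577 + 8506 + 6272 + 9641 + 1165 = 34103.
The stratified mean weights each stratum mean by its population share Nₕ/N.
Σ Nₕx̄ₕ = 2942·7 + 5577·14 + 8506·12 + 6272·3 + 9641·8 + 1165·13 = 20594 + 78078 + 102072 + 18816 + 77128 + 15145 = 311833.
Divide by N: 311833 / 34103 = 9.144... → 9.1.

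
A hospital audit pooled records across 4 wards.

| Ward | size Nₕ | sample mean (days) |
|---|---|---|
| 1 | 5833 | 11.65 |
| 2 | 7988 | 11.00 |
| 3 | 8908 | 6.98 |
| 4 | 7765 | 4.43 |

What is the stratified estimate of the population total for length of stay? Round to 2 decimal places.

1: 5833·11.65 = 67954.45
2: 7988·11.00 = 87868
3: 8908·6.98 = 62177.84
4: 7765·4.43 = 34398.95
τ̂ = Σ Nₕx̄ₕ = 252399.24.

252399.24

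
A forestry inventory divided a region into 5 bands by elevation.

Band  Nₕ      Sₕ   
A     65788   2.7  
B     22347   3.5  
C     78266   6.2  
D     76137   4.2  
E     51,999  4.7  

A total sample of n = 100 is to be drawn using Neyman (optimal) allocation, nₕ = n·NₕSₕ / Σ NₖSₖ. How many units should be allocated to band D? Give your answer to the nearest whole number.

24

Σ NₕSₕ = 65788·2.7 + 22347·3.5 + 78266·6.2 + 76137·4.2 + 51999·4.7 = 1305262.
Share for D: 319775.4/1305262 = 0.24499.
n_D = 100 × 0.24499 = 24.499... → 24.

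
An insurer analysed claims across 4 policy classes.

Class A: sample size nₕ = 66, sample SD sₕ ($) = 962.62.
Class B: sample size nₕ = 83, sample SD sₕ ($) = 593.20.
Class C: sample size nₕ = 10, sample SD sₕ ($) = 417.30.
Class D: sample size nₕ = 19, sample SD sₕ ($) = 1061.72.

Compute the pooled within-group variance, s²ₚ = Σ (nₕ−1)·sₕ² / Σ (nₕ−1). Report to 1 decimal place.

Degrees of freedom: 65 + 82 + 9 + 18 = 174.
Σ(nₕ−1)sₕ² = 65·926637.2644 + 82·351886.24 + 9·174139.29 + 18·1127249.3584 = 110943835.9272.
s²ₚ = 110943835.9272 / 174 = 637608.252... → 637608.3.

637608.3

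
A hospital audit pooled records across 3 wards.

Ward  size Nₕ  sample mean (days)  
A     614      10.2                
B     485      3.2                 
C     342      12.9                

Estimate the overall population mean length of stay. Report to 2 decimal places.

N = 614 + 485 + 342 = 1441.
Weight each subgroup mean by Nₕ/N and sum.
Σ Nₕx̄ₕ = 614·10.2 + 485·3.2 + 342·12.9 = 6262.8 + 1552 + 4411.8 = 12226.6.
Divide by N: 12226.6 / 1441 = 8.4848... → 8.48.

8.48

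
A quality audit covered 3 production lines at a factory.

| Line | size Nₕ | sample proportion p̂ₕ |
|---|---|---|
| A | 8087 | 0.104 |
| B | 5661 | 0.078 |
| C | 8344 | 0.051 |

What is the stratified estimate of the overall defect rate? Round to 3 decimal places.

0.077

N = 8087 + 5661 + 8344 = 22092.
Overall proportion = Σ (Nₕ/N)·p̂ₕ.
Σ Nₕp̂ₕ = 841.048 + 441.558 + 425.544 = 1708.15.
1708.15 / 22092 = 0.07732... → 0.077.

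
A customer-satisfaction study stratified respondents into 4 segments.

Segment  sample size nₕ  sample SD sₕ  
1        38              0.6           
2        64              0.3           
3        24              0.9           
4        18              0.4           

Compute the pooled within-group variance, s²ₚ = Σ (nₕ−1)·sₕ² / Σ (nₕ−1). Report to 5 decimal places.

1: (38−1)·0.6² = 37·0.36 = 13.32
2: (64−1)·0.3² = 63·0.09 = 5.67
3: (24−1)·0.9² = 23·0.81 = 18.63
4: (18−1)·0.4² = 17·0.16 = 2.72
Numerator = 40.34; denominator = Σ(nₕ−1) = 140.
s²ₚ = 40.34/140 = 0.2881429... → 0.28814.

0.28814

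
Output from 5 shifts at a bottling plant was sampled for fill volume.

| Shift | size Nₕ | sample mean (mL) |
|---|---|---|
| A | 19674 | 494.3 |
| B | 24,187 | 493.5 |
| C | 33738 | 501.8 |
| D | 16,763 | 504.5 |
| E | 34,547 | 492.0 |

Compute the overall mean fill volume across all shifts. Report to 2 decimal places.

496.82

N = 19674 + 24187 + 33738 + 16763 + 34547 = 128909.
The stratified mean weights each stratum mean by its population share Nₕ/N.
Σ Nₕx̄ₕ = 19674·494.3 + 24187·493.5 + 33738·501.8 + 16763·504.5 + 34547·492.0 = 9724858.2 + 11936284.5 + 16929728.4 + 8456933.5 + 16997124 = 64044928.6.
Divide by N: 64044928.6 / 128909 = 496.8228... → 496.82.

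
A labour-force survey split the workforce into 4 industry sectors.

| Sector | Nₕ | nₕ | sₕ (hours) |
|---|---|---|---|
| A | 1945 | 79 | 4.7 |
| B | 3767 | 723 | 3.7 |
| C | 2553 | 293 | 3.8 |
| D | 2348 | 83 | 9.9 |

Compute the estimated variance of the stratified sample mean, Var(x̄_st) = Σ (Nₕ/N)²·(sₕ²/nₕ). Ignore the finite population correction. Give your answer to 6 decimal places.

N = 10613; Wₕ = Nₕ/N.
sector A: (1945/10613)²·4.7²/79 = 0.009391425
sector B: (3767/10613)²·3.7²/723 = 0.002385504
sector C: (2553/10613)²·3.8²/293 = 0.002851838
sector D: (2348/10613)²·9.9²/83 = 0.057797913
Sum = 0.072426679 → 0.072427.

0.072427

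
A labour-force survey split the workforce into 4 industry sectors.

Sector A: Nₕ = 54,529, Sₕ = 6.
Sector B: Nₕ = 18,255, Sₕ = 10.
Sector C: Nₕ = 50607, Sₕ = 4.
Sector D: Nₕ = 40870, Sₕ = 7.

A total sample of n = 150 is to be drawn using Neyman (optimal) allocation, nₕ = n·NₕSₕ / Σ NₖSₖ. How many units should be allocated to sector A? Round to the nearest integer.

Σ NₕSₕ = 54529·6 + 18255·10 + 50607·4 + 40870·7 = 998242.
Share for A: 327174/998242 = 0.32775.
n_A = 150 × 0.32775 = 49.163... → 49.

49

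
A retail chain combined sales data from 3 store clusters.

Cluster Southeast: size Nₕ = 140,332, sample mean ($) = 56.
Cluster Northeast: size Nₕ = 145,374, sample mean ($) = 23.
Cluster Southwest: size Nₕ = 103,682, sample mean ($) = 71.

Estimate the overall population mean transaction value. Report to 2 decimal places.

N = 389388; weights Wₕ = Nₕ/N = (0.3604, 0.3733, 0.2663).
x̄_st = Σ Wₕ·x̄ₕ = 0.3604·56 + 0.3733·23 + 0.2663·71 ≈ 47.6738...
→ 47.67.

47.67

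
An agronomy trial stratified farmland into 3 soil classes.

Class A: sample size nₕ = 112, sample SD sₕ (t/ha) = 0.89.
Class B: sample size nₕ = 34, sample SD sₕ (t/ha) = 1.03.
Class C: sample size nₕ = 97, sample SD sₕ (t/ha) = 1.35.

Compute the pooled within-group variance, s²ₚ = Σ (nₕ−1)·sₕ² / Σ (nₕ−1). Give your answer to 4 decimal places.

1.2412

A: (112−1)·0.89² = 111·0.7921 = 87.9231
B: (34−1)·1.03² = 33·1.0609 = 35.0097
C: (97−1)·1.35² = 96·1.8225 = 174.96
Numerator = 297.8928; denominator = Σ(nₕ−1) = 240.
s²ₚ = 297.8928/240 = 1.24122 → 1.2412.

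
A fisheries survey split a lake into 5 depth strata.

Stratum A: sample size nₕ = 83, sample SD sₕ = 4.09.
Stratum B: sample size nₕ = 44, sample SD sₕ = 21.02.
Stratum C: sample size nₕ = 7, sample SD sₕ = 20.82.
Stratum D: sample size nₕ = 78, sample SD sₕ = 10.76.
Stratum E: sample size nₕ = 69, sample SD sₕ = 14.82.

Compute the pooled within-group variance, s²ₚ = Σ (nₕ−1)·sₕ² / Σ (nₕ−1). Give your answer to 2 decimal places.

169.64

Degrees of freedom: 82 + 43 + 6 + 77 + 68 = 276.
Σ(nₕ−1)sₕ² = 82·16.7281 + 43·441.8404 + 6·433.4724 + 77·115.7776 + 68·219.6324 = 46821.5542.
s²ₚ = 46821.5542 / 276 = 169.6433... → 169.64.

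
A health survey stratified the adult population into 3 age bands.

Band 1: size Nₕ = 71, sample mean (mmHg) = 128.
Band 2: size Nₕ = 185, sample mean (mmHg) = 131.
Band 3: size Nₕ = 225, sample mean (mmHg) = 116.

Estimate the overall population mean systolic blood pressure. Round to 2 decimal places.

x̄_st = (Σ Nₕx̄ₕ) / (Σ Nₕ) = (71·128 + 185·131 + 225·116) / 481
= 59423 / 481 = 123.5405... → 123.54.

123.54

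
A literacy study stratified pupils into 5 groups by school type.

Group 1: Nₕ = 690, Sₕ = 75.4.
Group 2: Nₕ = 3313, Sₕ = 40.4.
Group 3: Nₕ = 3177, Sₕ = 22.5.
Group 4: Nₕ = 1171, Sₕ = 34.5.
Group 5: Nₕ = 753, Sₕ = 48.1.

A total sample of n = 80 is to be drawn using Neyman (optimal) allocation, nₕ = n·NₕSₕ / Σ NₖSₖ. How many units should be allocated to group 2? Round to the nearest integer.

1: NₕSₕ = 690·75.4 = 52026
2: NₕSₕ = 3313·40.4 = 133845.2
3: NₕSₕ = 3177·22.5 = 71482.5
4: NₕSₕ = 1171·34.5 = 40399.5
5: NₕSₕ = 753·48.1 = 36219.3
Σ NₕSₕ = 333972.5.
n_2 = 80·133845.2/333972.5 = 32.061... → 32.

32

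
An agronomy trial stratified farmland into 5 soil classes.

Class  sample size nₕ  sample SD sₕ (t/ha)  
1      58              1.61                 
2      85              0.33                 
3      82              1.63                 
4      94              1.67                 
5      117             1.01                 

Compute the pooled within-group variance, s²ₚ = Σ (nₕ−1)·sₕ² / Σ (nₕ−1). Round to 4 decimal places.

1.7397

Degrees of freedom: 57 + 84 + 81 + 93 + 116 = 431.
Σ(nₕ−1)sₕ² = 57·2.5921 + 84·0.1089 + 81·2.6569 + 93·2.7889 + 116·1.0201 = 749.8055.
s²ₚ = 749.8055 / 431 = 1.739688... → 1.7397.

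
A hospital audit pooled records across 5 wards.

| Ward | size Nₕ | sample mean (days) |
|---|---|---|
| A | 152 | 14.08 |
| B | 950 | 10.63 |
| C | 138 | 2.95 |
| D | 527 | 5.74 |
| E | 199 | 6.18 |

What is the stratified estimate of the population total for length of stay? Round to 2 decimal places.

16900.56

A: 152·14.08 = 2140.16
B: 950·10.63 = 10098.5
C: 138·2.95 = 407.1
D: 527·5.74 = 3024.98
E: 199·6.18 = 1229.82
τ̂ = Σ Nₕx̄ₕ = 16900.56.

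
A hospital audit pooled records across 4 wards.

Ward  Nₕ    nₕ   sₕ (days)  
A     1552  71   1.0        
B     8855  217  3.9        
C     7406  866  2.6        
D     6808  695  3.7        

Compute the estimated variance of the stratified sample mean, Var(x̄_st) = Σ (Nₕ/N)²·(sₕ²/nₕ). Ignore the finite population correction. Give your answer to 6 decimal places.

0.011335

N = 24621. Term for each stratum: Wₕ²sₕ²/nₕ.
Var(x̄_st) = 0.000055965 + 0.009066407 + 0.000706293 + 0.001506074 = 0.011334739 → 0.011335.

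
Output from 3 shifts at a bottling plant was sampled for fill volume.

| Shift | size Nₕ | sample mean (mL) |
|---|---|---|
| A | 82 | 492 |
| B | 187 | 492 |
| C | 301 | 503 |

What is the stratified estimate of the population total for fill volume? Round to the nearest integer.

283751

A: 82·492 = 40344
B: 187·492 = 92004
C: 301·503 = 151403
τ̂ = Σ Nₕx̄ₕ = 283751.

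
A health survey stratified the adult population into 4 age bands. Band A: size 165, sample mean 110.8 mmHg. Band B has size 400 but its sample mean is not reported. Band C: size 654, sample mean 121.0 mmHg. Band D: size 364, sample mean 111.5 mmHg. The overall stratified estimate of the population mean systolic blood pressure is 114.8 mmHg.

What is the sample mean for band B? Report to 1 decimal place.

109.3

N = 165 + 400 + 654 + 364 = 1583.
Overall total = μ·N = 114.8·1583 = 181728.4.
Subtract the known strata: 165·110.8 + 654·121.0 + 364·111.5 = 138002.
Remaining total for band B: 181728.4 − 138002 = 43726.4.
Divide by its size: 43726.4 / 400 = 109.316 → 109.3.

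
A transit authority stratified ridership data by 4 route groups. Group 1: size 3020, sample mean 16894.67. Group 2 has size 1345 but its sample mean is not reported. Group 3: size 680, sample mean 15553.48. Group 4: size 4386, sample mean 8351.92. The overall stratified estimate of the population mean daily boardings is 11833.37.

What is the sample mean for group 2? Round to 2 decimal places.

Σ Nₕx̄ₕ = N·μ, so 1345·x̄_2 = 9431·11833.37 − (3020·16894.67 + 680·15553.48 + 4386·8351.92).
= 111600512.47 − 98229790.92 = 13370721.55.
x̄_2 = 13370721.55 / 1345 = 9941.0569... → 9941.06.

9941.06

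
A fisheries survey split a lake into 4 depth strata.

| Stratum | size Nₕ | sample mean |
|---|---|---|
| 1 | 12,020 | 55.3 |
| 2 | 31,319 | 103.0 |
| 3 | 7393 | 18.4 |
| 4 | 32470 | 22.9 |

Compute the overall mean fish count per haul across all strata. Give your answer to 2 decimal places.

57.33

N = 12020 + 31319 + 7393 + 32470 = 83202.
Weight each subgroup mean by Nₕ/N and sum.
Σ Nₕx̄ₕ = 12020·55.3 + 31319·103.0 + 7393·18.4 + 32470·22.9 = 664706 + 3225857 + 136031.2 + 743563 = 4770157.2.
Divide by N: 4770157.2 / 83202 = 57.3322... → 57.33.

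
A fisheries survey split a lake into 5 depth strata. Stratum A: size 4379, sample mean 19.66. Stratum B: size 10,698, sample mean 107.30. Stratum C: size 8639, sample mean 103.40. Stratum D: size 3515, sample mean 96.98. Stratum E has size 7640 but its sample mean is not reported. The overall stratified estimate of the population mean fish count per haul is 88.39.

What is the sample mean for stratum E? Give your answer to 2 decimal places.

N = 4379 + 10698 + 8639 + 3515 + 7640 = 34871.
Overall total = μ·N = 88.39·34871 = 3082247.69.
Subtract the known strata: 4379·19.66 + 10698·107.30 + 8639·103.40 + 3515·96.98 = 2468143.84.
Remaining total for stratum E: 3082247.69 − 2468143.84 = 614103.85.
Divide by its size: 614103.85 / 7640 = 80.3801... → 80.38.

80.38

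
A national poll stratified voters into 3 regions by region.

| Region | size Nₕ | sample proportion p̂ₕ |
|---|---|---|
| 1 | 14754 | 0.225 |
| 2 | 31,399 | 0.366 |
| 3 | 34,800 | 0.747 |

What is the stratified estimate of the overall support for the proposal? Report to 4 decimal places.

0.5041

Wₕ = Nₕ/N with N = 80953: 0.1823, 0.3879, 0.4299.
p̂_st = 0.1823·0.225 + 0.3879·0.366 + 0.4299·0.747 ≈ 0.504086... → 0.5041.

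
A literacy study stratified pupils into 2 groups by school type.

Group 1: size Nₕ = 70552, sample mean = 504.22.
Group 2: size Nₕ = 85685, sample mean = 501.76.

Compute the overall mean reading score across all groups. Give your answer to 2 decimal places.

502.87

N = 70552 + 85685 = 156237.
Weight each subgroup mean by Nₕ/N and sum.
Σ Nₕx̄ₕ = 70552·504.22 + 85685·501.76 = 35573729.44 + 42993305.6 = 78567035.04.
Divide by N: 78567035.04 / 156237 = 502.8709... → 502.87.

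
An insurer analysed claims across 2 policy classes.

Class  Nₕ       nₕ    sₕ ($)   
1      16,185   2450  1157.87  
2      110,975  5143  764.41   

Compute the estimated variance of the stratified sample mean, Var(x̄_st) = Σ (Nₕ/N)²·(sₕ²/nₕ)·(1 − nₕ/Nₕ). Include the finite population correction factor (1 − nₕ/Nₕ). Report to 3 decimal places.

90.046

N = 127160; Wₕ = Nₕ/N.
class 1: (16185/127160)²·1157.87²/2450·(1 − 2450/16185) = 7.523048
class 2: (110975/127160)²·764.41²/5143·(1 − 5143/110975) = 82.523438
Sum = 90.046487 → 90.046.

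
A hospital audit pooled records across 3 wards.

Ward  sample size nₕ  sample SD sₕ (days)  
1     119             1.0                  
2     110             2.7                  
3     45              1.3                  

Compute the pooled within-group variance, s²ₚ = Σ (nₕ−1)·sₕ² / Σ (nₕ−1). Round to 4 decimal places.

1: (119−1)·1.0² = 118·1 = 118
2: (110−1)·2.7² = 109·7.29 = 794.61
3: (45−1)·1.3² = 44·1.69 = 74.36
Numerator = 986.97; denominator = Σ(nₕ−1) = 271.
s²ₚ = 986.97/271 = 3.641956... → 3.6420.

3.6420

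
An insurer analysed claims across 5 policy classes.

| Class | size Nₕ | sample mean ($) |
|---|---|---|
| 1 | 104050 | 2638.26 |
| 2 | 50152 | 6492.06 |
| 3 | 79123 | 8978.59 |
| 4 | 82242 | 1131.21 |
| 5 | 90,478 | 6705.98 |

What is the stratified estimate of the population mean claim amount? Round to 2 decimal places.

N = 406045; weights Wₕ = Nₕ/N = (0.2563, 0.1235, 0.1949, 0.2025, 0.2228).
x̄_st = Σ Wₕ·x̄ₕ = 0.2563·2638.26 + 0.1235·6492.06 + 0.1949·8978.59 + 0.2025·1131.21 + 0.2228·6705.98 ≈ 4950.9053...
→ 4950.91.

4950.91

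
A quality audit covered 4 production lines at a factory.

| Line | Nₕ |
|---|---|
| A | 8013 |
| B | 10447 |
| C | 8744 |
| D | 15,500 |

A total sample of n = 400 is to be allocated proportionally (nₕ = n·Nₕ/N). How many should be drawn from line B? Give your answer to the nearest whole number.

N = 8013 + 10447 + 8744 + 15500 = 42704.
n_B = 400·10447/42704 = 97.855... → 98.

98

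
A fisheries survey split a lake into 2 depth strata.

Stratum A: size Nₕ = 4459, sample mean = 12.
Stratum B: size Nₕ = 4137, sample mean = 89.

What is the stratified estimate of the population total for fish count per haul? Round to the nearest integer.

A: 4459·12 = 53508
B: 4137·89 = 368193
τ̂ = Σ Nₕx̄ₕ = 421701.

421701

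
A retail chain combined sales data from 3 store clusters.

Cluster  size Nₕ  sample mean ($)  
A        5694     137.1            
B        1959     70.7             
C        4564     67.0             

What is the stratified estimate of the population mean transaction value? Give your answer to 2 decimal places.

N = 5694 + 1959 + 4564 = 12217.
The stratified mean weights each stratum mean by its population share Nₕ/N.
Σ Nₕx̄ₕ = 5694·137.1 + 1959·70.7 + 4564·67.0 = 780647.4 + 138501.3 + 305788 = 1224936.7.
Divide by N: 1224936.7 / 12217 = 100.2649... → 100.26.

100.26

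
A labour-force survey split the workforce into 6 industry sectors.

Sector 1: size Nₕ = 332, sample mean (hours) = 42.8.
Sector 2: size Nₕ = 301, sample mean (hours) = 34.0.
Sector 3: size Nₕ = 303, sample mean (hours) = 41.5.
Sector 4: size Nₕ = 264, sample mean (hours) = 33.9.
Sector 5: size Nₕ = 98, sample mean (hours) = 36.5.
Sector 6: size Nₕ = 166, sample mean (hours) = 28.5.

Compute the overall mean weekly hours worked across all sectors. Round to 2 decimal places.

37.07

N = 1464; weights Wₕ = Nₕ/N = (0.2268, 0.2056, 0.2070, 0.1803, 0.0669, 0.1134).
x̄_st = Σ Wₕ·x̄ₕ = 0.2268·42.8 + 0.2056·34.0 + 0.2070·41.5 + 0.1803·33.9 + 0.0669·36.5 + 0.1134·28.5 ≈ 37.0736...
→ 37.07.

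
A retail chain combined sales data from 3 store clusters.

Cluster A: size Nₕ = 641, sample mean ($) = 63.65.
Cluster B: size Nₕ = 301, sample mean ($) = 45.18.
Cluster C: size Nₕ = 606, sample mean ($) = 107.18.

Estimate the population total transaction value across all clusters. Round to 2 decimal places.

A: 641·63.65 = 40799.65
B: 301·45.18 = 13599.18
C: 606·107.18 = 64951.08
τ̂ = Σ Nₕx̄ₕ = 119349.91.

119349.91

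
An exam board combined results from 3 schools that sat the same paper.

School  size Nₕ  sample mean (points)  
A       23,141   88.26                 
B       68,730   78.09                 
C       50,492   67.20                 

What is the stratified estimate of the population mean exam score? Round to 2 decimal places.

75.88

N = 142363; weights Wₕ = Nₕ/N = (0.1625, 0.4828, 0.3547).
x̄_st = Σ Wₕ·x̄ₕ = 0.1625·88.26 + 0.4828·78.09 + 0.3547·67.20 ≈ 75.8808...
→ 75.88.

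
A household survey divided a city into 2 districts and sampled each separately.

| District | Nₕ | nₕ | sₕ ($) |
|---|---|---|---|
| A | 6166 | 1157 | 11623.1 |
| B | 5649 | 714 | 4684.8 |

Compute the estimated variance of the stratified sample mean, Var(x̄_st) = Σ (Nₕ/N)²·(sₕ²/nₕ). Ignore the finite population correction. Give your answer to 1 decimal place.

38828.5

N = 11815; Wₕ = Nₕ/N.
district A: (6166/11815)²·11623.1²/1157 = 31801.6884
district B: (5649/11815)²·4684.8²/714 = 7026.8324
Sum = 38828.5209 → 38828.5.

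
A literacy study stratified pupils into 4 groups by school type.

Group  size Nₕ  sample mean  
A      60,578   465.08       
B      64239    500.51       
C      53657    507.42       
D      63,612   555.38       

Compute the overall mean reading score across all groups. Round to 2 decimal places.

507.59

x̄_st = (Σ Nₕx̄ₕ) / (Σ Nₕ) = (60578·465.08 + 64239·500.51 + 53657·507.42 + 63612·555.38) / 242086
= 122881345.63 / 242086 = 507.5938... → 507.59.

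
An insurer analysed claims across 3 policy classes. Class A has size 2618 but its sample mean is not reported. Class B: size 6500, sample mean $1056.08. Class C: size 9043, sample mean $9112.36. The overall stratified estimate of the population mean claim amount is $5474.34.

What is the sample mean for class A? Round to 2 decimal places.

Σ Nₕx̄ₕ = N·μ, so 2618·x̄_A = 18161·5474.34 − (6500·1056.08 + 9043·9112.36).
= 99419488.74 − 89267591.48 = 10151897.26.
x̄_A = 10151897.26 / 2618 = 3877.7300... → 3877.73.

3877.73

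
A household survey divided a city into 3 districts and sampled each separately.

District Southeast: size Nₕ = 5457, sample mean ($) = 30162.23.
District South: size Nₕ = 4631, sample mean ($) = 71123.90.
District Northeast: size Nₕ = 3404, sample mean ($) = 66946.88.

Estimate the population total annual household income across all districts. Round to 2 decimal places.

721857249.53

Southeast: 5457·30162.23 = 164595289.11
South: 4631·71123.90 = 329374780.9
Northeast: 3404·66946.88 = 227887179.52
τ̂ = Σ Nₕx̄ₕ = 721857249.53.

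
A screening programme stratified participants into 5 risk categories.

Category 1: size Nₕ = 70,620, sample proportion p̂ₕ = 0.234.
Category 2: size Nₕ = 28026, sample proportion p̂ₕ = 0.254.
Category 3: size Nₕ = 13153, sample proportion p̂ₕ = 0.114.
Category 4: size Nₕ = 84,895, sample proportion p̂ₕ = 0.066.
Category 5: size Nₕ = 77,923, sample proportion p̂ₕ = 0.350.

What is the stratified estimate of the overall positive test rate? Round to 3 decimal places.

N = 70620 + 28026 + 13153 + 84895 + 77923 = 274617.
Overall proportion = Σ (Nₕ/N)·p̂ₕ.
Σ Nₕp̂ₕ = 16525.08 + 7118.604 + 1499.442 + 5603.07 + 27273.05 = 58019.246.
58019.246 / 274617 = 0.21127... → 0.211.

0.211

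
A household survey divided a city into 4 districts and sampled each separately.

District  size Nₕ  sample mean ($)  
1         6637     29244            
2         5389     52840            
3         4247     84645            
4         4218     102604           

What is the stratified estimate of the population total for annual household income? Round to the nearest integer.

Population total = Σ Nₕ·x̄ₕ (each stratum's size times its mean).
6637·29244 + 5389·52840 + 4247·84645 + 4218·102604 = 194092428 + 284754760 + 359487315 + 432783672 = 1271118175.

1271118175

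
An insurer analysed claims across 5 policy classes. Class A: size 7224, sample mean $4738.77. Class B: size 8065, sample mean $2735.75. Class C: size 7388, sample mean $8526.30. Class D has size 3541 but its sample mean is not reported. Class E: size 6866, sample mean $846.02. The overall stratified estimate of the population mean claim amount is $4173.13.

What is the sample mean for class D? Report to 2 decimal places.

Σ Nₕx̄ₕ = N·μ, so 3541·x̄_D = 33084·4173.13 − (7224·4738.77 + 8065·2735.75 + 7388·8526.30 + 6866·846.02).
= 138063832.92 − 125097775.95 = 12966056.97.
x̄_D = 12966056.97 / 3541 = 3661.6936... → 3661.69.

3661.69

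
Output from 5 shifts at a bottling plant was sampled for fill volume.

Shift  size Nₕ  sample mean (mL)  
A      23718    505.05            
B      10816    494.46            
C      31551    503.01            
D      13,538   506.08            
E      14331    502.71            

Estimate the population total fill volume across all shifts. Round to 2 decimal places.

Estimate total by summing Nₕ·x̄ₕ over strata.
23718·505.05 + 10816·494.46 + 31551·503.01 + 13538·506.08 + 14331·502.71 = 11978775.9 + 5348079.36 + 15870468.51 + 6851311.04 + 7204337.01 = 47252971.82.

47252971.82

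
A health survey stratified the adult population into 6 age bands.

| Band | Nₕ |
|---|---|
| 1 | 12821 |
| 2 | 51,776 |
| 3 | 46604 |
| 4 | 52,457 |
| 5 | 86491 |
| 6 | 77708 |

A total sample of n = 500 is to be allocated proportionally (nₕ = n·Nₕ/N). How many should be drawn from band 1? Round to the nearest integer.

20

Share of band 1 = 12821/327857 = 0.03911.
Allocate 500 × 0.03911 = 19.553... → 20.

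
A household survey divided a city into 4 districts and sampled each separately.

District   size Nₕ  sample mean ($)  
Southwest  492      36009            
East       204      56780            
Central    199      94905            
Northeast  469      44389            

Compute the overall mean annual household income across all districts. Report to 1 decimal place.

50589.5

N = 492 + 204 + 199 + 469 = 1364.
Overall mean = Σ (Nₕ/N)·x̄ₕ — weight by population share, not a simple average.
Σ Nₕx̄ₕ = 492·36009 + 204·56780 + 199·94905 + 469·44389 = 17716428 + 11583120 + 18886095 + 20818441 = 69004084.
Divide by N: 69004084 / 1364 = 50589.504... → 50589.5.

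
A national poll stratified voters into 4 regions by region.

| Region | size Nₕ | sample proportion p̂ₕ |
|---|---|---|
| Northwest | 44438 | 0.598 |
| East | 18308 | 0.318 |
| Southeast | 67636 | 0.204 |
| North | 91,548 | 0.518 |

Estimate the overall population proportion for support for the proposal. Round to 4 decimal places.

Wₕ = Nₕ/N with N = 221930: 0.2002, 0.0825, 0.3048, 0.4125.
p̂_st = 0.2002·0.598 + 0.0825·0.318 + 0.3048·0.204 + 0.4125·0.518 ≈ 0.421824... → 0.4218.

0.4218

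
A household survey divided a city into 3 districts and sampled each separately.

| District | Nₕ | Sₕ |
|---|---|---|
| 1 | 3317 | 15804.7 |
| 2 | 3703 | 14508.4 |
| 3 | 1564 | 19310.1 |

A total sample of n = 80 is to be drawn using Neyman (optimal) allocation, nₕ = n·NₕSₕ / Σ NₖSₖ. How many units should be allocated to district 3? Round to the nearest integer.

1: NₕSₕ = 3317·15804.7 = 52424189.9
2: NₕSₕ = 3703·14508.4 = 53724605.2
3: NₕSₕ = 1564·19310.1 = 30200996.4
Σ NₕSₕ = 136349791.5.
n_3 = 80·30200996.4/136349791.5 = 17.720... → 18.

18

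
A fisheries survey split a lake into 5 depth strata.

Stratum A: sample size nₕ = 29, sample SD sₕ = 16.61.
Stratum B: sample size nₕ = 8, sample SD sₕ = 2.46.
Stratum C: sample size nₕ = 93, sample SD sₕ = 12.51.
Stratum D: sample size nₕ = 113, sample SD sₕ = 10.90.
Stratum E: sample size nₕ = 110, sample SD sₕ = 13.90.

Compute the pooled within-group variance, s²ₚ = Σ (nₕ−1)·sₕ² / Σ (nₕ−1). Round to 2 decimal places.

Degrees of freedom: 28 + 7 + 92 + 112 + 109 = 348.
Σ(nₕ−1)sₕ² = 28·275.8921 + 7·6.0516 + 92·156.5001 + 112·118.81 + 109·193.21 = 56531.9592.
s²ₚ = 56531.9592 / 348 = 162.4482... → 162.45.

162.45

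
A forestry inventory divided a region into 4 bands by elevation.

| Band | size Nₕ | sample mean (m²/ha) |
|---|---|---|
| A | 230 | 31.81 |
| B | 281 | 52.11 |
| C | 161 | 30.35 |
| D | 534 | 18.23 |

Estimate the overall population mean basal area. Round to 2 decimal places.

N = 1206; weights Wₕ = Nₕ/N = (0.1907, 0.2330, 0.1335, 0.4428).
x̄_st = Σ Wₕ·x̄ₕ = 0.1907·31.81 + 0.2330·52.11 + 0.1335·30.35 + 0.4428·18.23 ≈ 30.3320...
→ 30.33.

30.33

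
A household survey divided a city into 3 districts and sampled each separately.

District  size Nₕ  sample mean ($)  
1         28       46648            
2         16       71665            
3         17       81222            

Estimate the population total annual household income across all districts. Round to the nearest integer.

3833558

Population total = Σ Nₕ·x̄ₕ (each stratum's size times its mean).
28·46648 + 16·71665 + 17·81222 = 1306144 + 1146640 + 1380774 = 3833558.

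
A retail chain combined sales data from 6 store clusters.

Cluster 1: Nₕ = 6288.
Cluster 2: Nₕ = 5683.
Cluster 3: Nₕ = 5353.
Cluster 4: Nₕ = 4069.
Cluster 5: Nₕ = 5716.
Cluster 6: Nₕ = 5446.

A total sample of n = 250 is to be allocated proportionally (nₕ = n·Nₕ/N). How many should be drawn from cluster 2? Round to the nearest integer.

Share of cluster 2 = 5683/32555 = 0.17457.
Allocate 250 × 0.17457 = 43.642... → 44.

44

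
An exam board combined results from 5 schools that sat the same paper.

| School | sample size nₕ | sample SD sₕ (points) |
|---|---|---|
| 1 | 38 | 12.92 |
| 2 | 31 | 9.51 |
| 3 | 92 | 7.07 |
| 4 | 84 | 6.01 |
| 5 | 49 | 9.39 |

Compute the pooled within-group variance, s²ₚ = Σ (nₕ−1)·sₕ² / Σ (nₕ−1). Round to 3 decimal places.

Degrees of freedom: 37 + 30 + 91 + 83 + 48 = 289.
Σ(nₕ−1)sₕ² = 37·166.9264 + 30·90.4401 + 91·49.9849 + 83·36.1201 + 48·88.1721 = 20668.3348.
s²ₚ = 20668.3348 / 289 = 71.51673... → 71.517.

71.517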